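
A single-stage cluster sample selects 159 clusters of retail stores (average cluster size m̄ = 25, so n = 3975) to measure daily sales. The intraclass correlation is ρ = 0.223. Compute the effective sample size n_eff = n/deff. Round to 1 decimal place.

625.8

deff = 1 + (25 − 1)·0.223 = 1 + 5.352 = 6.352.
n_eff = 3975 / 6.352 = 625.8.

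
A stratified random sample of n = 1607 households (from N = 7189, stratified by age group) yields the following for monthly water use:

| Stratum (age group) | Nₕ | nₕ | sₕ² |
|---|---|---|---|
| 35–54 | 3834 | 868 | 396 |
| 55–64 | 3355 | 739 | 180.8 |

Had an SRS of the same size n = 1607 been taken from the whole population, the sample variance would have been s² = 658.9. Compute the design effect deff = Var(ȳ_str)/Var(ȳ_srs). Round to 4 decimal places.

0.4458

Var(ȳ_str) = Σ Wₕ²(1−fₕ)sₕ²/nₕ with Wₕ = Nₕ/7189:
  35–54: (3834/7189)²·(1−868/3834)·396/868 = 0.10038336
  55–64: (3355/7189)²·(1−739/3355)·180.8/739 = 0.041547728
  → Var(ȳ_str) = 0.14193109.
Var(ȳ_srs) = (1 − 1607/7189)·658.9/1607 = 0.31836475.
deff = 0.14193109 / 0.31836475 = 0.4458.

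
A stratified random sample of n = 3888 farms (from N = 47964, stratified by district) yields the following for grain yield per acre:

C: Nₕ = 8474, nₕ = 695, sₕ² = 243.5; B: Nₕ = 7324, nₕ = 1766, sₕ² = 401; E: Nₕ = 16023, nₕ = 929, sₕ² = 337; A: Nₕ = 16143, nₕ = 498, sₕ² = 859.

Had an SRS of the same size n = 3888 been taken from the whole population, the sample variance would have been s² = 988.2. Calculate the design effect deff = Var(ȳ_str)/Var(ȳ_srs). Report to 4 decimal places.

Var(ȳ_str) = Σ Wₕ²(1−fₕ)sₕ²/nₕ with Wₕ = Nₕ/47964:
  C: (8474/47964)²·(1−695/8474)·243.5/695 = 0.010039119
  B: (7324/47964)²·(1−1766/7324)·401/1766 = 0.0040178134
  E: (16023/47964)²·(1−929/16023)·337/929 = 0.038135687
  A: (16143/47964)²·(1−498/16143)·859/498 = 0.18936201
  → Var(ȳ_str) = 0.24155463.
Var(ȳ_srs) = (1 − 3888/47964)·988.2/3888 = 0.23356371.
deff = 0.24155463 / 0.23356371 = 1.0342.

1.0342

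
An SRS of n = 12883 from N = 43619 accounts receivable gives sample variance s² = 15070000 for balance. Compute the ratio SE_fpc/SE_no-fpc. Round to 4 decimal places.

f = n/N = 12883/43619 = 0.29535294.
SE_no-fpc = √(s²/n) = 34.201734; SE_fpc = √((1−f)s²/n) = 28.71005.
Ratio = √(1−f) = 0.83943258.

0.8394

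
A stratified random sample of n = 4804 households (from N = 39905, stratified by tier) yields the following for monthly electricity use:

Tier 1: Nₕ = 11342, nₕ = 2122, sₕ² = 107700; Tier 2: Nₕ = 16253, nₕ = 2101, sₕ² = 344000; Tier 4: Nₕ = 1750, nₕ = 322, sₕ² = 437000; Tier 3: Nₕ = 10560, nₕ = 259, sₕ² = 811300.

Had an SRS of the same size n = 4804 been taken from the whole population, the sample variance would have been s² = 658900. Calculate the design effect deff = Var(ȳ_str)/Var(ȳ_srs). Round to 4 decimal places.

Var(ȳ_str) = Σ Wₕ²(1−fₕ)sₕ²/nₕ with Wₕ = Nₕ/39905:
  Tier 1: (11342/39905)²·(1−2122/11342)·107700/2122 = 3.3330072
  Tier 2: (16253/39905)²·(1−2101/16253)·344000/2101 = 23.649889
  Tier 4: (1750/39905)²·(1−322/1750)·437000/322 = 2.129792
  Tier 3: (10560/39905)²·(1−259/10560)·811300/259 = 213.97862
  → Var(ȳ_str) = 243.09131.
Var(ȳ_srs) = (1 − 4804/39905)·658900/4804 = 120.64482.
deff = 243.09131 / 120.64482 = 2.0149.

2.0149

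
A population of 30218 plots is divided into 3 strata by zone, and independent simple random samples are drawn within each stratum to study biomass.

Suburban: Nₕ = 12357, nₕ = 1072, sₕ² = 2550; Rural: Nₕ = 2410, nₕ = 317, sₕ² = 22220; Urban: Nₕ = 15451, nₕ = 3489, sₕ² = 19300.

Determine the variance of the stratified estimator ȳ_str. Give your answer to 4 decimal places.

Var(ȳ_str) = Σₕ Wₕ²(1 − fₕ)sₕ²/nₕ with Wₕ = Nₕ/N, N = 30218.
Suburban: Wₕ = 0.40892845; term = 0.40892845²·(1 − 0.08675245)·2550/1072 = 0.36326919.
Rural: Wₕ = 0.07975379; term = 0.07975379²·(1 − 0.13153527)·22220/317 = 0.38720382.
Urban: Wₕ = 0.51131776; term = 0.51131776²·(1 − 0.22581063)·19300/3489 = 1.1196578.
Sum = 1.8701308.

1.8701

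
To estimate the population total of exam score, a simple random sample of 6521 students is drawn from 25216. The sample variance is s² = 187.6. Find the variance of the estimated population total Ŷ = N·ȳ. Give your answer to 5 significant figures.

1.3562 × 10^7

Var(Ŷ) = N²·Var(ȳ) = N²·(1 − n/N)·s²/n.
f = 6521/25216 = 0.25860565; Var(ȳ) = 0.74139435·187.6/6521 = 0.021328873.
Var(Ŷ) = 25216² · 0.021328873 = 1.3561893 × 10^7.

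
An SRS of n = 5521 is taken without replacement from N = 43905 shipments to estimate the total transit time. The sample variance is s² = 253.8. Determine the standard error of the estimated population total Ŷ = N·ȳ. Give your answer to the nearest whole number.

Var(Ŷ) = N²·Var(ȳ) = N²·(1 − n/N)·s²/n.
f = 5521/43905 = 0.12574878; Var(ȳ) = 0.87425122·253.8/5521 = 0.04018927.
Var(Ŷ) = 43905² · 0.04018927 = 7.7470807 × 10^7.
SE(Ŷ) = √(7.7470807 × 10^7) = 8802.

8802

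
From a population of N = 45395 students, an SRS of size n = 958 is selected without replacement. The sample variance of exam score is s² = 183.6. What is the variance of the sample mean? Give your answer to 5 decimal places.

Under SRS without replacement, Var(ȳ) = (1 − f)·s²/n with f = n/N = 958/45395 = 0.02110365.
Var(ȳ) = (1 − 0.02110365)·183.6/958 = 0.97889635·0.19164927 = 0.18760477.

0.18760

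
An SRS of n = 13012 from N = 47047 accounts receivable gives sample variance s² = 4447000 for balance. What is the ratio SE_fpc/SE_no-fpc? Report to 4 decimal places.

f = n/N = 13012/47047 = 0.27657449.
SE_no-fpc = √(s²/n) = 18.486791; SE_fpc = √((1−f)s²/n) = 15.723834.
Ratio = √(1−f) = 0.85054424.

0.8505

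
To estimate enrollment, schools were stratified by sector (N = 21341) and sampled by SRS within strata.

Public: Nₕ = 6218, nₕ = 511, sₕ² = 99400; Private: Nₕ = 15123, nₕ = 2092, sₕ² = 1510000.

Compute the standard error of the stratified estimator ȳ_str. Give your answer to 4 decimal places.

18.0963

Var(ȳ_str) = Σₕ Wₕ²(1 − fₕ)sₕ²/nₕ with Wₕ = Nₕ/N, N = 21341.
Public: Wₕ = 0.29136404; term = 0.29136404²·(1 − 0.08218077)·99400/511 = 15.156347.
Private: Wₕ = 0.70863596; term = 0.70863596²·(1 − 0.13833234)·1510000/2092 = 312.32118.
Sum = 327.47753.
SE = √(327.47753) = 18.0963.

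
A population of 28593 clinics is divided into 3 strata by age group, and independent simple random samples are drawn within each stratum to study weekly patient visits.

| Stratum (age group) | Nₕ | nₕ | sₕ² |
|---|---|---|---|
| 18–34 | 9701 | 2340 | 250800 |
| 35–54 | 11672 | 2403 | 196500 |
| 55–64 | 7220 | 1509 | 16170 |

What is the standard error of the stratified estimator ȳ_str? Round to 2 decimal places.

4.55

Var(ȳ_str) = Σₕ Wₕ²(1 − fₕ)sₕ²/nₕ with Wₕ = Nₕ/N, N = 28593.
18–34: Wₕ = 0.33927884; term = 0.33927884²·(1 − 0.24121225)·250800/2340 = 9.3615023.
35–54: Wₕ = 0.40821180; term = 0.40821180²·(1 − 0.20587731)·196500/2403 = 10.821002.
55–64: Wₕ = 0.25250936; term = 0.25250936²·(1 − 0.20900277)·16170/1509 = 0.54044399.
Sum = 20.722948.
SE = √(20.722948) = 4.55.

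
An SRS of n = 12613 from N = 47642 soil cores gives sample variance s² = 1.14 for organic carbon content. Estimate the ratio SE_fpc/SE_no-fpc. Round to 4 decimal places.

f = n/N = 12613/47642 = 0.26474539.
SE_no-fpc = √(s²/n) = 0.0095069942; SE_fpc = √((1−f)s²/n) = 0.0081519612.
Ratio = √(1−f) = 0.85746989.

0.8575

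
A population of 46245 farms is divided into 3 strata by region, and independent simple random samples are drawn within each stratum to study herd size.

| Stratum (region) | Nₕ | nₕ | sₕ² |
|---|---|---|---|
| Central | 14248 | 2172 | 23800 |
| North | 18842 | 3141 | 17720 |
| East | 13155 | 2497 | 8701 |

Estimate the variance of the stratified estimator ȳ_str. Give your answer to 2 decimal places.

1.89

Var(ȳ_str) = Σₕ Wₕ²(1 − fₕ)sₕ²/nₕ with Wₕ = Nₕ/N, N = 46245.
Central: Wₕ = 0.30809817; term = 0.30809817²·(1 − 0.15244245)·23800/2172 = 0.88158579.
North: Wₕ = 0.40743864; term = 0.40743864²·(1 − 0.16670205)·17720/3141 = 0.78040587.
East: Wₕ = 0.28446319; term = 0.28446319²·(1 − 0.18981376)·8701/2497 = 0.22844814.
Sum = 1.8904398.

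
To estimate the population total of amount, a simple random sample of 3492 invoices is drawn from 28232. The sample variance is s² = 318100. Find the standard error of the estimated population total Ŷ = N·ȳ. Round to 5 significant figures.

Var(Ŷ) = N²·Var(ȳ) = N²·(1 − n/N)·s²/n.
f = 3492/28232 = 0.12368943; Var(ȳ) = 0.87631057·318100/3492 = 79.826573.
Var(Ŷ) = 28232² · 79.826573 = 6.3625437 × 10^10.
SE(Ŷ) = √(6.3625437 × 10^10) = 252240.

252240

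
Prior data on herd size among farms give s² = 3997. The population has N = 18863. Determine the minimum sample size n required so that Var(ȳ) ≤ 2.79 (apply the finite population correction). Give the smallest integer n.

1332

Without fpc, n₀ = s²/D = 3997/2.79 = 1432.6165.
With fpc, (1 − n/N)·s²/n ≤ D requires n ≥ n₀/(1 + n₀/N) = 1432.6165/(1 + 1432.6165/18863) = 1331.4917.
Rounding up, n = 1332.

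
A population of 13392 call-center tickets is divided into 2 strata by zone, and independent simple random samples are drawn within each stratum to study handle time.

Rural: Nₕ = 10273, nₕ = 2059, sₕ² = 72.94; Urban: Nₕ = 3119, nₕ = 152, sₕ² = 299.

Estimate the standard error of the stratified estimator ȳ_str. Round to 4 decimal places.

Var(ȳ_str) = Σₕ Wₕ²(1 − fₕ)sₕ²/nₕ with Wₕ = Nₕ/N, N = 13392.
Rural: Wₕ = 0.76709976; term = 0.76709976²·(1 − 0.20042831)·72.94/2059 = 0.016667502.
Urban: Wₕ = 0.23290024; term = 0.23290024²·(1 − 0.04873357)·299/152 = 0.10150084.
Sum = 0.11816834.
SE = √(0.11816834) = 0.3438.

0.3438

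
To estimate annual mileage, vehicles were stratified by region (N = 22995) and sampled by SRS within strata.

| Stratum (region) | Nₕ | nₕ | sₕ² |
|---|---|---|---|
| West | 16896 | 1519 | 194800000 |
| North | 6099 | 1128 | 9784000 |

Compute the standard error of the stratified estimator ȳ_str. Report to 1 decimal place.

252.0

Var(ȳ_str) = Σₕ Wₕ²(1 − fₕ)sₕ²/nₕ with Wₕ = Nₕ/N, N = 22995.
West: Wₕ = 0.73476843; term = 0.73476843²·(1 − 0.08990294)·194800000/1519 = 63011.507.
North: Wₕ = 0.26523157; term = 0.26523157²·(1 − 0.18494835)·9784000/1128 = 497.328.
Sum = 63508.835.
SE = √(63508.835) = 252.0.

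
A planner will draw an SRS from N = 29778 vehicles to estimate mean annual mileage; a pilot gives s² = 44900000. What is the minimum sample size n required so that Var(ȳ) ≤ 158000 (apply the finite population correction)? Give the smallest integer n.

Without fpc, n₀ = s²/D = 44900000/158000 = 284.1772.
With fpc, (1 − n/N)·s²/n ≤ D requires n ≥ n₀/(1 + n₀/N) = 284.1772/(1 + 284.1772/29778) = 281.4909.
Rounding up, n = 282.

282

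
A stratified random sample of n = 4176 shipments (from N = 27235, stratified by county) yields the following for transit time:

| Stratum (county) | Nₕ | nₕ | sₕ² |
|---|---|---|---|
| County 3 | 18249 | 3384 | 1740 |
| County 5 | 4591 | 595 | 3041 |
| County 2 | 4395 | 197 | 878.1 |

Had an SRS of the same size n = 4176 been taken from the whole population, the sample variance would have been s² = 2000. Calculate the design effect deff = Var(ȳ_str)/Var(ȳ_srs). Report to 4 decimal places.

Var(ȳ_str) = Σ Wₕ²(1−fₕ)sₕ²/nₕ with Wₕ = Nₕ/27235:
  County 3: (18249/27235)²·(1−3384/18249)·1740/3384 = 0.18804774
  County 5: (4591/27235)²·(1−595/4591)·3041/595 = 0.12640885
  County 2: (4395/27235)²·(1−197/4395)·878.1/197 = 0.11087262
  → Var(ȳ_str) = 0.42532921.
Var(ȳ_srs) = (1 − 4176/27235)·2000/4176 = 0.40549228.
deff = 0.42532921 / 0.40549228 = 1.0489.

1.0489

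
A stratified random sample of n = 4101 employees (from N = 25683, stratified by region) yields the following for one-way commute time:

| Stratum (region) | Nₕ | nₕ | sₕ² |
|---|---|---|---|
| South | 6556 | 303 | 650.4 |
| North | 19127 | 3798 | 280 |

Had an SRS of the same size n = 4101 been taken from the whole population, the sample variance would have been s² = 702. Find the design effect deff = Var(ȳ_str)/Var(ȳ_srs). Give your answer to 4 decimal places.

Var(ȳ_str) = Σ Wₕ²(1−fₕ)sₕ²/nₕ with Wₕ = Nₕ/25683:
  South: (6556/25683)²·(1−303/6556)·650.4/303 = 0.13340551
  North: (19127/25683)²·(1−3798/19127)·280/3798 = 0.032769684
  → Var(ȳ_str) = 0.16617519.
Var(ȳ_srs) = (1 − 4101/25683)·702/4101 = 0.14384451.
deff = 0.16617519 / 0.14384451 = 1.1552.

1.1552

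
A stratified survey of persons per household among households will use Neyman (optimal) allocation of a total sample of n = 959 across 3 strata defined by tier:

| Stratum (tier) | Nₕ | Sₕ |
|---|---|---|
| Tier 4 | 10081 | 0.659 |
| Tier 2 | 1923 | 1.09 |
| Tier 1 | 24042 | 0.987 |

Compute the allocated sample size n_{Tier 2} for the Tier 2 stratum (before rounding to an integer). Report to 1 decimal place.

61.9

Neyman allocation: nₕ = n·NₕSₕ / Σⱼ NⱼSⱼ.
Σ NⱼSⱼ = 10081·0.659 + 1923·1.09 + 24042·0.987 = 32468.903.
n_{Tier 2} = 959·1923·1.09 / 32468.903 = 61.9.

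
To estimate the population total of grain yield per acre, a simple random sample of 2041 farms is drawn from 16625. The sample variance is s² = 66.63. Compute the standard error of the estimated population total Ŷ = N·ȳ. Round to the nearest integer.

Var(Ŷ) = N²·Var(ȳ) = N²·(1 − n/N)·s²/n.
f = 2041/16625 = 0.12276692; Var(ȳ) = 0.87723308·66.63/2041 = 0.028637942.
Var(Ŷ) = 16625² · 0.028637942 = 7.9152587 × 10^6.
SE(Ŷ) = √(7.9152587 × 10^6) = 2813.

2813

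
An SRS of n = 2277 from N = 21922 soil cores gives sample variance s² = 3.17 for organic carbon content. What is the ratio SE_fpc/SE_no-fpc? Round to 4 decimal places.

f = n/N = 2277/21922 = 0.10386826.
SE_no-fpc = √(s²/n) = 0.037311965; SE_fpc = √((1−f)s²/n) = 0.035321086.
Ratio = √(1−f) = 0.94664235.

0.9466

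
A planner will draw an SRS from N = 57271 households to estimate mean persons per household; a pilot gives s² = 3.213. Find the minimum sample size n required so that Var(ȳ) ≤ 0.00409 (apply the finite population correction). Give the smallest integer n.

775

Without fpc, n₀ = s²/D = 3.213/0.00409 = 785.5746.
With fpc, (1 − n/N)·s²/n ≤ D requires n ≥ n₀/(1 + n₀/N) = 785.5746/(1 + 785.5746/57271) = 774.9448.
Rounding up, n = 775.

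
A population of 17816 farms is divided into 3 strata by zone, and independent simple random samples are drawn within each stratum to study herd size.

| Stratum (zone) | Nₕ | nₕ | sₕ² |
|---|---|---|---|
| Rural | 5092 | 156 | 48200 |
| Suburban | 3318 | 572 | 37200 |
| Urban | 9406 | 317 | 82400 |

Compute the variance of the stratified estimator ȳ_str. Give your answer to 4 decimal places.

Var(ȳ_str) = Σₕ Wₕ²(1 − fₕ)sₕ²/nₕ with Wₕ = Nₕ/N, N = 17816.
Rural: Wₕ = 0.28581051; term = 0.28581051²·(1 − 0.03063629)·48200/156 = 24.466147.
Suburban: Wₕ = 0.18623709; term = 0.18623709²·(1 − 0.17239301)·37200/572 = 1.8668242.
Urban: Wₕ = 0.52795240; term = 0.52795240²·(1 − 0.03370189)·82400/317 = 70.011377.
Sum = 96.344348.

96.3443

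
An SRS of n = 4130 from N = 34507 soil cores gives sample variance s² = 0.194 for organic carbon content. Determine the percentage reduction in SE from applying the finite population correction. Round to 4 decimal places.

f = n/N = 4130/34507 = 0.11968586.
SE_no-fpc = √(s²/n) = 0.0068537118; SE_fpc = √((1−f)s²/n) = 0.006430499.
Ratio = √(1−f) = 0.93825057. Reduction = 100·(1 − 0.93825057) = 6.1749%.

6.1749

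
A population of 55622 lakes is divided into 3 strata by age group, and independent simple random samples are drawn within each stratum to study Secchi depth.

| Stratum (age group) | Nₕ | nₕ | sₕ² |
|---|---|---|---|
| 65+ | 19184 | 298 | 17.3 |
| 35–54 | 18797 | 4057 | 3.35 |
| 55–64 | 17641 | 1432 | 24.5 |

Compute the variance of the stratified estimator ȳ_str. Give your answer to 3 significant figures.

0.00845

Var(ȳ_str) = Σₕ Wₕ²(1 − fₕ)sₕ²/nₕ with Wₕ = Nₕ/N, N = 55622.
65+: Wₕ = 0.34489950; term = 0.34489950²·(1 − 0.01553378)·17.3/298 = 0.0067985421.
35–54: Wₕ = 0.33794182; term = 0.33794182²·(1 − 0.21583231)·3.35/4057 = 7.3949054 × 10^-5.
55–64: Wₕ = 0.31715868; term = 0.31715868²·(1 − 0.08117454)·24.5/1432 = 0.0015812819.
Sum = 0.0084537731.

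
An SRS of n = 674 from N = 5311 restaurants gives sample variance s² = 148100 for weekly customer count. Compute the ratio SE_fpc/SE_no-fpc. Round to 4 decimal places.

f = n/N = 674/5311 = 0.12690642.
SE_no-fpc = √(s²/n) = 14.823392; SE_fpc = √((1−f)s²/n) = 13.8509.
Ratio = √(1−f) = 0.93439477.

0.9344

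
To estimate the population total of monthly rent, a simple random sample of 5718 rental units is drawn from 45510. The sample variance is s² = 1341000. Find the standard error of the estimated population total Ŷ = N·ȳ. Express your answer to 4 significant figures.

Var(Ŷ) = N²·Var(ȳ) = N²·(1 − n/N)·s²/n.
f = 5718/45510 = 0.12564272; Var(ȳ) = 0.87435728·1341000/5718 = 205.05651.
Var(Ŷ) = 45510² · 205.05651 = 4.2470486 × 10^11.
SE(Ŷ) = √(4.2470486 × 10^11) = 651700.

651700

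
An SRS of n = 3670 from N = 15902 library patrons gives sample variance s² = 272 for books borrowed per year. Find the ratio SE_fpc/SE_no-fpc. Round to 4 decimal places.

f = n/N = 3670/15902 = 0.23078858.
SE_no-fpc = √(s²/n) = 0.27223968; SE_fpc = √((1−f)s²/n) = 0.23876699.
Ratio = √(1−f) = 0.87704699.

0.8770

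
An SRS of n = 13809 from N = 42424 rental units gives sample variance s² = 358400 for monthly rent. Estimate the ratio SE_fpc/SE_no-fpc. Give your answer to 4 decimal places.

f = n/N = 13809/42424 = 0.32549972.
SE_no-fpc = √(s²/n) = 5.0945155; SE_fpc = √((1−f)s²/n) = 4.1840219.
Ratio = √(1−f) = 0.82127966.

0.8213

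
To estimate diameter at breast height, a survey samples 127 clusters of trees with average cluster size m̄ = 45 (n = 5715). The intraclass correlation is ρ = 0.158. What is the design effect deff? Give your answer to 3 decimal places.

deff = 1 + (45 − 1)·0.158 = 1 + 6.952 = 7.952.

7.952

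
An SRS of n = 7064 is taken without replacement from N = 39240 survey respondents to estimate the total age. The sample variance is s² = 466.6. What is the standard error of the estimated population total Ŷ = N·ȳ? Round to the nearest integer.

Var(Ŷ) = N²·Var(ȳ) = N²·(1 − n/N)·s²/n.
f = 7064/39240 = 0.18002039; Var(ȳ) = 0.81997961·466.6/7064 = 0.0541623.
Var(Ŷ) = 39240² · 0.0541623 = 8.3397896 × 10^7.
SE(Ŷ) = √(8.3397896 × 10^7) = 9132.

9132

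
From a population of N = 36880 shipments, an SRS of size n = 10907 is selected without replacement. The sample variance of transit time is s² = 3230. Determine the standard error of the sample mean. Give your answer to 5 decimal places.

0.45668

Under SRS without replacement, Var(ȳ) = (1 − f)·s²/n with f = n/N = 10907/36880 = 0.29574295.
Var(ȳ) = (1 − 0.29574295)·3230/10907 = 0.70425705·0.29614009 = 0.20855875.
SE(ȳ) = √(0.20855875) = 0.45668.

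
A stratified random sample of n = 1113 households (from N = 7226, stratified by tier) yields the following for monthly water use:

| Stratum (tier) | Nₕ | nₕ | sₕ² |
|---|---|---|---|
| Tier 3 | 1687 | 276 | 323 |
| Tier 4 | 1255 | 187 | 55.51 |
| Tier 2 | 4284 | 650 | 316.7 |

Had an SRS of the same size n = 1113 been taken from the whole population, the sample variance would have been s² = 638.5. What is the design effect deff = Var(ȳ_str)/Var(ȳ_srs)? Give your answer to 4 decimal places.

Var(ȳ_str) = Σ Wₕ²(1−fₕ)sₕ²/nₕ with Wₕ = Nₕ/7226:
  Tier 3: (1687/7226)²·(1−276/1687)·323/276 = 0.053350639
  Tier 4: (1255/7226)²·(1−187/1255)·55.51/187 = 0.0076198897
  Tier 2: (4284/7226)²·(1−650/4284)·316.7/650 = 0.14526908
  → Var(ȳ_str) = 0.20623961.
Var(ȳ_srs) = (1 − 1113/7226)·638.5/1113 = 0.48531328.
deff = 0.20623961 / 0.48531328 = 0.4250.

0.4250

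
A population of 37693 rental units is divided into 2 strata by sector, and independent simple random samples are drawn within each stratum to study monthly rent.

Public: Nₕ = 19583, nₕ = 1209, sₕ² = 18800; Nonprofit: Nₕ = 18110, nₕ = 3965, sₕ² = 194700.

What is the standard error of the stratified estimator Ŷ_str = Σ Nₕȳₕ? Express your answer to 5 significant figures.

Var(Ŷ_str) = Σₕ Nₕ²(1 − fₕ)sₕ²/nₕ.
Public: 19583²·(1 − 1209/19583)·18800/1209 = 5.5951854 × 10^9.
Nonprofit: 18110²·(1 − 3965/18110)·194700/3965 = 1.2578943 × 10^10.
Sum = 1.8174128 × 10^10.
SE = √(1.8174128 × 10^10) = 134810.

134810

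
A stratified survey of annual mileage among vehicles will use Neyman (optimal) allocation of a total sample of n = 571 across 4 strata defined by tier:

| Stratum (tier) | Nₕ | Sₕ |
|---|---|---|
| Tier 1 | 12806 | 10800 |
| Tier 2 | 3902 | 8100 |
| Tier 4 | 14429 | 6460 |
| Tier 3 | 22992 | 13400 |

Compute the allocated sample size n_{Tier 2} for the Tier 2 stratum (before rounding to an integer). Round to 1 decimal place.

Neyman allocation: nₕ = n·NₕSₕ / Σⱼ NⱼSⱼ.
Σ NⱼSⱼ = 12806·10800 + 3902·8100 + 14429·6460 + 22992·13400 = 5.7121514 × 10^8.
n_{Tier 2} = 571·3902·8100 / (5.7121514 × 10^8) = 31.6.

31.6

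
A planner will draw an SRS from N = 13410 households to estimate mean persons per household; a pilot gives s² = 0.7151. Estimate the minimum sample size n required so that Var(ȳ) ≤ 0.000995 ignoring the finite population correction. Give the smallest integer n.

719

Without fpc, n₀ = s²/D = 0.7151/0.000995 = 718.6935.
Rounding up, n = 719.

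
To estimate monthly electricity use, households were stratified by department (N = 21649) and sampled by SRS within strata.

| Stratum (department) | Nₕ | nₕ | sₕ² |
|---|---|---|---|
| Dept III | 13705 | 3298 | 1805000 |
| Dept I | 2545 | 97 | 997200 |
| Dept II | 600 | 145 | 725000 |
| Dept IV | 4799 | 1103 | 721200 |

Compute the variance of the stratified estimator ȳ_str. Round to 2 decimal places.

330.87

Var(ȳ_str) = Σₕ Wₕ²(1 − fₕ)sₕ²/nₕ with Wₕ = Nₕ/N, N = 21649.
Dept III: Wₕ = 0.63305464; term = 0.63305464²·(1 − 0.24064210)·1805000/3298 = 166.55415.
Dept I: Wₕ = 0.11755739; term = 0.11755739²·(1 − 0.03811395)·997200/97 = 136.65768.
Dept II: Wₕ = 0.02771491; term = 0.02771491²·(1 − 0.24166667)·725000/145 = 2.9124399.
Dept IV: Wₕ = 0.22167306; term = 0.22167306²·(1 − 0.22983955)·721200/1103 = 24.744987.
Sum = 330.86926.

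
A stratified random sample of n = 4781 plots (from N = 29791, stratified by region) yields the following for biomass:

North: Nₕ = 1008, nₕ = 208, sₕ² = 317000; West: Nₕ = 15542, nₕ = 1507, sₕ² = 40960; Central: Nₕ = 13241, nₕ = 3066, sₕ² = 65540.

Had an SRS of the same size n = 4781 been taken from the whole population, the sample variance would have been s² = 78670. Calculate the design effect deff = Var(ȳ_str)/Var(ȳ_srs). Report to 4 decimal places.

0.8187

Var(ȳ_str) = Σ Wₕ²(1−fₕ)sₕ²/nₕ with Wₕ = Nₕ/29791:
  North: (1008/29791)²·(1−208/1008)·317000/208 = 1.3847657
  West: (15542/29791)²·(1−1507/15542)·40960/1507 = 6.6802983
  Central: (13241/29791)²·(1−3066/13241)·65540/3066 = 3.2450346
  → Var(ȳ_str) = 11.310099.
Var(ȳ_srs) = (1 − 4781/29791)·78670/4781 = 13.813986.
deff = 11.310099 / 13.813986 = 0.8187.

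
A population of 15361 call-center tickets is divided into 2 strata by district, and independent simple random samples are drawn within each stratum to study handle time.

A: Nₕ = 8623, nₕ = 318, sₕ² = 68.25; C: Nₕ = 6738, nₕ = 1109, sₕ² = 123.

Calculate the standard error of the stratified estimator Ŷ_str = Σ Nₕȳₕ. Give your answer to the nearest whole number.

Var(Ŷ_str) = Σₕ Nₕ²(1 − fₕ)sₕ²/nₕ.
A: 8623²·(1 − 318/8623)·68.25/318 = 1.5369989 × 10^7.
C: 6738²·(1 − 1109/6738)·123/1109 = 4.2066446 × 10^6.
Sum = 1.9576634 × 10^7.
SE = √(1.9576634 × 10^7) = 4425.

4425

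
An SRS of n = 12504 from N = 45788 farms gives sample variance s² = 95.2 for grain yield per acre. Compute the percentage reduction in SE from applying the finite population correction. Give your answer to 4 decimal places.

14.7407

f = n/N = 12504/45788 = 0.27308465.
SE_no-fpc = √(s²/n) = 0.087255737; SE_fpc = √((1−f)s²/n) = 0.074393658.
Ratio = √(1−f) = 0.85259331. Reduction = 100·(1 − 0.85259331) = 14.7407%.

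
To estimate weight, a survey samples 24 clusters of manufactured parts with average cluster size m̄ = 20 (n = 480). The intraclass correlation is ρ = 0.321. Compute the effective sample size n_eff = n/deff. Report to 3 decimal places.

deff = 1 + (20 − 1)·0.321 = 1 + 6.099 = 7.099.
n_eff = 480 / 7.099 = 67.615.

67.615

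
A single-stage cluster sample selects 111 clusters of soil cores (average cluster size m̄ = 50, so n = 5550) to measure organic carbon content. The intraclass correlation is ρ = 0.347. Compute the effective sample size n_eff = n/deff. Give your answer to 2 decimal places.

308.28

deff = 1 + (50 − 1)·0.347 = 1 + 17.003 = 18.003.
n_eff = 5550 / 18.003 = 308.28.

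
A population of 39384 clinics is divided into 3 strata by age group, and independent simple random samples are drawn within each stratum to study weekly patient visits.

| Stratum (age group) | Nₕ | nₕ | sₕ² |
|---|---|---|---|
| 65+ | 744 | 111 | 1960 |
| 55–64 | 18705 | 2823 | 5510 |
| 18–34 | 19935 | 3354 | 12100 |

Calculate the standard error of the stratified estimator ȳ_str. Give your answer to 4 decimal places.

Var(ȳ_str) = Σₕ Wₕ²(1 − fₕ)sₕ²/nₕ with Wₕ = Nₕ/N, N = 39384.
65+: Wₕ = 0.01889092; term = 0.01889092²·(1 − 0.14919355)·1960/111 = 0.0053612998.
55–64: Wₕ = 0.47493906; term = 0.47493906²·(1 − 0.15092221)·5510/2823 = 0.37382124.
18–34: Wₕ = 0.50617002; term = 0.50617002²·(1 − 0.16824680)·12100/3354 = 0.76879336.
Sum = 1.1479759.
SE = √(1.1479759) = 1.0714.

1.0714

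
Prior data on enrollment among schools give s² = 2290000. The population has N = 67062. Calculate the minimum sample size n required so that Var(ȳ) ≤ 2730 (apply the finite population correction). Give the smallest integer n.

829

Without fpc, n₀ = s²/D = 2290000/2730 = 838.8278.
With fpc, (1 − n/N)·s²/n ≤ D requires n ≥ n₀/(1 + n₀/N) = 838.8278/(1 + 838.8278/67062) = 828.4652.
Rounding up, n = 829.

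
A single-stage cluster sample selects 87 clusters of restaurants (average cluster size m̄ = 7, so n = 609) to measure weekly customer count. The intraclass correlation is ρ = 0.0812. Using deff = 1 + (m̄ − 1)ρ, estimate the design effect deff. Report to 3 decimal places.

1.487

deff = 1 + (7 − 1)·0.0812 = 1 + 0.4872 = 1.4872.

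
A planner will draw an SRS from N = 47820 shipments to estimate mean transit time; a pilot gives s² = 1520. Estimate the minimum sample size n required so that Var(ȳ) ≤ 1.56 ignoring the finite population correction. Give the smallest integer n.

975

Without fpc, n₀ = s²/D = 1520/1.56 = 974.3590.
Rounding up, n = 975.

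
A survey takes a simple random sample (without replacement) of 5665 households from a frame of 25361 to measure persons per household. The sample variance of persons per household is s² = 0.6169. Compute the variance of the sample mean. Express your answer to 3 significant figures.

Under SRS without replacement, Var(ȳ) = (1 − f)·s²/n with f = n/N = 5665/25361 = 0.22337447.
Var(ȳ) = (1 − 0.22337447)·0.6169/5665 = 0.77662553·1.0889673 × 10^-4 = 8.4571984 × 10^-5.

8.46 × 10^-5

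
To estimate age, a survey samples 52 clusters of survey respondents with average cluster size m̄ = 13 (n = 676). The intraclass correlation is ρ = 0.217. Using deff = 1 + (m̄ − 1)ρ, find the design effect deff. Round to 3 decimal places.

3.604

deff = 1 + (13 − 1)·0.217 = 1 + 2.604 = 3.604.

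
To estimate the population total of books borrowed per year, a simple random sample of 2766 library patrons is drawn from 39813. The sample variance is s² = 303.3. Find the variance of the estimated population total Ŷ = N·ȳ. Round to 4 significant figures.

1.617 × 10^8

Var(Ŷ) = N²·Var(ȳ) = N²·(1 − n/N)·s²/n.
f = 2766/39813 = 0.06947479; Var(ȳ) = 0.93052521·303.3/2766 = 0.10203481.
Var(Ŷ) = 39813² · 0.10203481 = 1.6173282 × 10^8.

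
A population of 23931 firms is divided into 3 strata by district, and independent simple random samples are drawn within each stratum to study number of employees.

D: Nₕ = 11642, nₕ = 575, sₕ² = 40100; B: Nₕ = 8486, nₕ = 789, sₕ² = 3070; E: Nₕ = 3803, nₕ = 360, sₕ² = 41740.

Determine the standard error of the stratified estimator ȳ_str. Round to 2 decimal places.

Var(ȳ_str) = Σₕ Wₕ²(1 − fₕ)sₕ²/nₕ with Wₕ = Nₕ/N, N = 23931.
D: Wₕ = 0.48648197; term = 0.48648197²·(1 − 0.04939014)·40100/575 = 15.689617.
B: Wₕ = 0.35460282; term = 0.35460282²·(1 − 0.09297667)·3070/789 = 0.44377639.
E: Wₕ = 0.15891521; term = 0.15891521²·(1 − 0.09466211)·41740/360 = 2.6508893.
Sum = 18.784283.
SE = √(18.784283) = 4.33.

4.33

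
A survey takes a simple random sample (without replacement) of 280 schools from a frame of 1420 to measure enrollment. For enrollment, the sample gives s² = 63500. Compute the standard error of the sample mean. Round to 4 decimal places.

Under SRS without replacement, Var(ȳ) = (1 − f)·s²/n with f = n/N = 280/1420 = 0.19718310.
Var(ȳ) = (1 − 0.19718310)·63500/280 = 0.80281690·226.78571 = 182.0674.
SE(ȳ) = √(182.0674) = 13.4932.

13.4932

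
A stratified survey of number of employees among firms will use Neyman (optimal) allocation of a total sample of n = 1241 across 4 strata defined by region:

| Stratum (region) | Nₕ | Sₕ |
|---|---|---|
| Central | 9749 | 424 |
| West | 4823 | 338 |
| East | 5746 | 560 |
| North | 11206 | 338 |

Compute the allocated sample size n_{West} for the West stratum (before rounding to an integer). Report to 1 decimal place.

Neyman allocation: nₕ = n·NₕSₕ / Σⱼ NⱼSⱼ.
Σ NⱼSⱼ = 9749·424 + 4823·338 + 5746·560 + 11206·338 = 1.2769138 × 10^7.
n_{West} = 1241·4823·338 / (1.2769138 × 10^7) = 158.4.

158.4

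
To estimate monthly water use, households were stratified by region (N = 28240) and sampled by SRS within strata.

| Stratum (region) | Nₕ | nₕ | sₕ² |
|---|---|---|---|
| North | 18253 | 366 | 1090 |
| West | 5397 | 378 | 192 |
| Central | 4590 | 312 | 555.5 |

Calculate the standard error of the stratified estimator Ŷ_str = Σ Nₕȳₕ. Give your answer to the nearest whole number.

31954

Var(Ŷ_str) = Σₕ Nₕ²(1 − fₕ)sₕ²/nₕ.
North: 18253²·(1 − 366/18253)·1090/366 = 9.7233781 × 10^8.
West: 5397²·(1 − 378/5397)·192/378 = 1.3758752 × 10^7.
Central: 4590²·(1 − 312/4590)·555.5/312 = 3.4960927 × 10^7.
Sum = 1.0210575 × 10^9.
SE = √(1.0210575 × 10^9) = 31954.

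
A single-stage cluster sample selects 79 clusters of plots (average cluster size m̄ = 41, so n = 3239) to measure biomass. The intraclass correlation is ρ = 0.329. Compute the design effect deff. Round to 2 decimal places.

14.16

deff = 1 + (41 − 1)·0.329 = 1 + 13.16 = 14.16.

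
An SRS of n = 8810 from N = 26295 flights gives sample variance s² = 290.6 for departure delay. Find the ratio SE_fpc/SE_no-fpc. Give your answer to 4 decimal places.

f = n/N = 8810/26295 = 0.33504469.
SE_no-fpc = √(s²/n) = 0.1816184; SE_fpc = √((1−f)s²/n) = 0.14810035.
Ratio = √(1−f) = 0.81544792.

0.8154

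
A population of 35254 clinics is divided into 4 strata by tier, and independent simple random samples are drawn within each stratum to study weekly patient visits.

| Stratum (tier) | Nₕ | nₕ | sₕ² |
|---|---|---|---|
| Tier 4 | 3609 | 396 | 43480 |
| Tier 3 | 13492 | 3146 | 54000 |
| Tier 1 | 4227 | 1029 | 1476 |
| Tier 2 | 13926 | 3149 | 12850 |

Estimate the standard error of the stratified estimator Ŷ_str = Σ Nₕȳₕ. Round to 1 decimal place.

Var(Ŷ_str) = Σₕ Nₕ²(1 − fₕ)sₕ²/nₕ.
Tier 4: 3609²·(1 − 396/3609)·43480/396 = 1.2731863 × 10^9.
Tier 3: 13492²·(1 − 3146/13492)·54000/3146 = 2.3959836 × 10^9.
Tier 1: 4227²·(1 − 1029/4227)·1476/1029 = 1.9390173 × 10^7.
Tier 2: 13926²·(1 − 3149/13926)·12850/3149 = 6.1242758 × 10^8.
Sum = 4.3009877 × 10^9.
SE = √(4.3009877 × 10^9) = 65581.9.

65581.9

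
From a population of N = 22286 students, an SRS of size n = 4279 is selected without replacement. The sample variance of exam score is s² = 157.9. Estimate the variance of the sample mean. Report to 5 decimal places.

Under SRS without replacement, Var(ȳ) = (1 − f)·s²/n with f = n/N = 4279/22286 = 0.19200395.
Var(ȳ) = (1 − 0.19200395)·157.9/4279 = 0.80799605·0.036901145 = 0.02981598.

0.02982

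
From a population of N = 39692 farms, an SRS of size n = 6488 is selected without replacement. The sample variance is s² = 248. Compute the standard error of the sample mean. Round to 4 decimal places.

0.1788

Under SRS without replacement, Var(ȳ) = (1 − f)·s²/n with f = n/N = 6488/39692 = 0.16345863.
Var(ȳ) = (1 − 0.16345863)·248/6488 = 0.83654137·0.038224414 = 0.031976304.
SE(ȳ) = √(0.031976304) = 0.1788.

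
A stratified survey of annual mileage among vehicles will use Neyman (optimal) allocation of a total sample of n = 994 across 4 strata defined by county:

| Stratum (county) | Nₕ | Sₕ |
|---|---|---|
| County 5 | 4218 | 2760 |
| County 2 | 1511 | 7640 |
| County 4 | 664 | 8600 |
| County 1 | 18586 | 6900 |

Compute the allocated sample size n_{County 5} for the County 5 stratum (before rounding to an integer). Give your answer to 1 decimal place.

73.6

Neyman allocation: nₕ = n·NₕSₕ / Σⱼ NⱼSⱼ.
Σ NⱼSⱼ = 4218·2760 + 1511·7640 + 664·8600 + 18586·6900 = 1.5713952 × 10^8.
n_{County 5} = 994·4218·2760 / (1.5713952 × 10^8) = 73.6.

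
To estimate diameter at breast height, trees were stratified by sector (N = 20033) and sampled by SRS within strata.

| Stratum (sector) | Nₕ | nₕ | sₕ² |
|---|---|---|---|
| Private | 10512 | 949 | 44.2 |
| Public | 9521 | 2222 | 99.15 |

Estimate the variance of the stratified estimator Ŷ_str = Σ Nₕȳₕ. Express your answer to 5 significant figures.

Var(Ŷ_str) = Σₕ Nₕ²(1 − fₕ)sₕ²/nₕ.
Private: 10512²·(1 − 949/10512)·44.2/949 = 4.6820448 × 10^6.
Public: 9521²·(1 − 2222/9521)·99.15/2222 = 3.1009488 × 10^6.
Sum = 7.7829936 × 10^6.

7.7830 × 10^6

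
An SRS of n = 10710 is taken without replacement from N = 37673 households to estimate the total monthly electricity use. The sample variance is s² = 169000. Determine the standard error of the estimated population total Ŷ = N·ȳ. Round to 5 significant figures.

126600

Var(Ŷ) = N²·Var(ȳ) = N²·(1 − n/N)·s²/n.
f = 10710/37673 = 0.28428848; Var(ȳ) = 0.71571152·169000/10710 = 11.293674.
Var(Ŷ) = 37673² · 11.293674 = 1.6028602 × 10^10.
SE(Ŷ) = √(1.6028602 × 10^10) = 126600.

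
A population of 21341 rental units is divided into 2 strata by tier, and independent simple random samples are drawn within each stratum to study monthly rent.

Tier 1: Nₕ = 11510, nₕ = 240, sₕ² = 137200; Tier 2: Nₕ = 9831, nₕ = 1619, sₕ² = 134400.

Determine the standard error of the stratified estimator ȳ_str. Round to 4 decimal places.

Var(ȳ_str) = Σₕ Wₕ²(1 − fₕ)sₕ²/nₕ with Wₕ = Nₕ/N, N = 21341.
Tier 1: Wₕ = 0.53933743; term = 0.53933743²·(1 − 0.02085143)·137200/240 = 162.82181.
Tier 2: Wₕ = 0.46066257; term = 0.46066257²·(1 − 0.16468315)·134400/1619 = 14.715314.
Sum = 177.53712.
SE = √(177.53712) = 13.3243.

13.3243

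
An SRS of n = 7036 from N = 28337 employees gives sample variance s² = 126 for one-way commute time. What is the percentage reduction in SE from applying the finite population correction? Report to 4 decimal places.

13.2992

f = n/N = 7036/28337 = 0.24829728.
SE_no-fpc = √(s²/n) = 0.13382041; SE_fpc = √((1−f)s²/n) = 0.11602335.
Ratio = √(1−f) = 0.86700791. Reduction = 100·(1 − 0.86700791) = 13.2992%.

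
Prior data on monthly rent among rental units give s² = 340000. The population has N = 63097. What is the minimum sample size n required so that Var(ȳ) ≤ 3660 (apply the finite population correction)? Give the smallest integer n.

93

Without fpc, n₀ = s²/D = 340000/3660 = 92.8962.
With fpc, (1 − n/N)·s²/n ≤ D requires n ≥ n₀/(1 + n₀/N) = 92.8962/(1 + 92.8962/63097) = 92.7596.
Rounding up, n = 93.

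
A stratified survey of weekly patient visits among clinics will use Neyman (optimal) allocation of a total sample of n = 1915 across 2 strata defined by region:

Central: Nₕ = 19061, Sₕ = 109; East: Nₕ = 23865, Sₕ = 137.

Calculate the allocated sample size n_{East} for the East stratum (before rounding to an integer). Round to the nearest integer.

Neyman allocation: nₕ = n·NₕSₕ / Σⱼ NⱼSⱼ.
Σ NⱼSⱼ = 19061·109 + 23865·137 = 5.347154 × 10^6.
n_{East} = 1915·23865·137 / (5.347154 × 10^6) = 1171.

1171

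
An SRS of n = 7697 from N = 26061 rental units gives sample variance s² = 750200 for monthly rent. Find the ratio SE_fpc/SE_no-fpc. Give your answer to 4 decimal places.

f = n/N = 7697/26061 = 0.29534554.
SE_no-fpc = √(s²/n) = 9.8725146; SE_fpc = √((1−f)s²/n) = 8.287354.
Ratio = √(1−f) = 0.83943699.

0.8394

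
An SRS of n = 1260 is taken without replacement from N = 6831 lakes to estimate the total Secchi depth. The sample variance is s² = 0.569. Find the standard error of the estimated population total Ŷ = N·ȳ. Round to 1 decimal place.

131.1

Var(Ŷ) = N²·Var(ȳ) = N²·(1 − n/N)·s²/n.
f = 1260/6831 = 0.18445323; Var(ȳ) = 0.81554677·0.569/1260 = 3.6829057 × 10^-4.
Var(Ŷ) = 6831² · (3.6829057 × 10^-4) = 17185.381.
SE(Ŷ) = √(17185.381) = 131.1.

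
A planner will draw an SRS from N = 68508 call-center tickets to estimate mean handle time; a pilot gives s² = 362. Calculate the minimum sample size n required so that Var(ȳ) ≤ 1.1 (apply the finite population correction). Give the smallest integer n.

328

Without fpc, n₀ = s²/D = 362/1.1 = 329.0909.
With fpc, (1 − n/N)·s²/n ≤ D requires n ≥ n₀/(1 + n₀/N) = 329.0909/(1 + 329.0909/68508) = 327.5176.
Rounding up, n = 328.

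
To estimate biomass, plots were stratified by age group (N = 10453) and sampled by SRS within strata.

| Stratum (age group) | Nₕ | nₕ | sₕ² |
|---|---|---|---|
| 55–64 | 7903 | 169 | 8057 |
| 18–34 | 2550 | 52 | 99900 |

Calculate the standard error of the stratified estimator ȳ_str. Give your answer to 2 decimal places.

Var(ȳ_str) = Σₕ Wₕ²(1 − fₕ)sₕ²/nₕ with Wₕ = Nₕ/N, N = 10453.
55–64: Wₕ = 0.75605089; term = 0.75605089²·(1 − 0.02138428)·8057/169 = 26.668642.
18–34: Wₕ = 0.24394911; term = 0.24394911²·(1 − 0.02039216)·99900/52 = 111.99867.
Sum = 138.66731.
SE = √(138.66731) = 11.78.

11.78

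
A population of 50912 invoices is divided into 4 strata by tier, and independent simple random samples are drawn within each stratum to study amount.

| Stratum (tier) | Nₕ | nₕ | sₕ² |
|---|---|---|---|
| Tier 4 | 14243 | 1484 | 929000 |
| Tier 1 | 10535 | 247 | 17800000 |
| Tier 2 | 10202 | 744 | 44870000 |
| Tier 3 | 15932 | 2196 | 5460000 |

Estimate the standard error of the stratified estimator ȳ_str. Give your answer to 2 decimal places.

74.24

Var(ȳ_str) = Σₕ Wₕ²(1 − fₕ)sₕ²/nₕ with Wₕ = Nₕ/N, N = 50912.
Tier 4: Wₕ = 0.27975723; term = 0.27975723²·(1 − 0.10419153)·929000/1484 = 43.889396.
Tier 1: Wₕ = 0.20692568; term = 0.20692568²·(1 − 0.02344566)·17800000/247 = 3013.3406.
Tier 2: Wₕ = 0.20038498; term = 0.20038498²·(1 − 0.07292688)·44870000/744 = 2245.0574.
Tier 3: Wₕ = 0.31293212; term = 0.31293212²·(1 − 0.13783580)·5460000/2196 = 209.91843.
Sum = 5512.2058.
SE = √(5512.2058) = 74.24.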